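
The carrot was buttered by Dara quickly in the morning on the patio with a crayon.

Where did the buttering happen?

'on the patio' marks the location of the buttering event.

on the patio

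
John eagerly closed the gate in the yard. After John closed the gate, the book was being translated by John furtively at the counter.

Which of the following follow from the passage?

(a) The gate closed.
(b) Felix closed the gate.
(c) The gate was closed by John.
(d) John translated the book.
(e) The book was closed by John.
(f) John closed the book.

(a) Entailed — 'John closed the gate' is causative; it entails the inchoative 'the gate closed'.
(b) Not entailed — the passage has John closing the gate, not Felix.
(c) Entailed — the original entails any weakening of itself; this just drops 'in the yard', 'eagerly'.
(d) Not entailed — 'was translating' is progressive on an accomplishment; it does not entail the completed 'translated'.
(e) Not entailed — John closed the gate, not the book; the book belongs to the translating event.
(f) Not entailed — John closed the gate, not the book; the book belongs to the translating event.

(a), (c)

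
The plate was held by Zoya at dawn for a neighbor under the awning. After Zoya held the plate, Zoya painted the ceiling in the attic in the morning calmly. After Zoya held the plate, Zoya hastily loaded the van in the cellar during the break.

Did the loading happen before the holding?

no

The narrative orders the holding before the loading.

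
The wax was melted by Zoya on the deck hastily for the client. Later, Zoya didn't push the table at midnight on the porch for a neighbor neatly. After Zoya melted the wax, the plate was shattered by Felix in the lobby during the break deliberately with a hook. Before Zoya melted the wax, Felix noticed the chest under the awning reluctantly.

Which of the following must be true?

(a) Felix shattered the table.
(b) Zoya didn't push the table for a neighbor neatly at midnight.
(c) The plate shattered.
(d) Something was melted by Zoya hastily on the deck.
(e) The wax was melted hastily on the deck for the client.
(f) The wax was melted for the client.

(a) Not entailed — Felix shattered the plate, not the table; the table belongs to the pushing event.
(b) Not entailed — dropping 'on the porch' under negation is not valid — the original leaves open that Zoya pushed the table some other way.
(c) Entailed — 'Felix shattered the plate' is causative; it entails the inchoative 'the plate shattered'.
(d) Entailed — every conjunct here is already in the original melting event.
(e) Entailed — this follows by dropping conjuncts from the melting event's description.
(f) Entailed — the original entails any weakening of itself; this just drops 'on the deck', 'hastily' and generalizes the agent.

(c), (d), (e), (f)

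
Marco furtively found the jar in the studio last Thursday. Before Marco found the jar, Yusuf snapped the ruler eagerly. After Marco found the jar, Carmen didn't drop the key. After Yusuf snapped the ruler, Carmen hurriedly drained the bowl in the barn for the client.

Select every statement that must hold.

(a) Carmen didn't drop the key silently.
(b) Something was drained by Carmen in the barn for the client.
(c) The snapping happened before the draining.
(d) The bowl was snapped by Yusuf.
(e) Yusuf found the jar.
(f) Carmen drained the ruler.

(a) Entailed — under negation, adding a further restriction is entailed: if no such dropping event occurred, none occurred silently either.
(b) Entailed — every conjunct here is already in the original draining event.
(c) Entailed — the narrative places the snapping before the draining.
(d) Not entailed — Yusuf snapped the ruler, not the bowl; the bowl belongs to the draining event.
(e) Not entailed — the passage has Marco finding the jar, not Yusuf.
(f) Not entailed — Carmen drained the bowl, not the ruler; the ruler belongs to the snapping event.

(a), (b), (c)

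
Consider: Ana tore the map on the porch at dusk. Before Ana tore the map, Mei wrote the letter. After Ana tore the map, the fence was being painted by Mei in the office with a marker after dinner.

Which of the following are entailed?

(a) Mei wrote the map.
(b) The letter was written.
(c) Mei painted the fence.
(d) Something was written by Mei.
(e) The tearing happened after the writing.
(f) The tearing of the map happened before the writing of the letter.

(b), (d), (e)

(a) Not entailed — Mei wrote the letter, not the map; the map belongs to the tearing event.
(b) Entailed — the original entails any weakening of itself; this just generalizes the agent.
(c) Not entailed — 'was painting' is progressive on an accomplishment; it does not entail the completed 'painted'.
(d) Entailed — generalizing the patient leaves a sub-description the original still satisfies.
(e) Entailed — the narrative places the writing before the tearing.
(f) Not entailed — the narrative places the writing before the tearing, not after.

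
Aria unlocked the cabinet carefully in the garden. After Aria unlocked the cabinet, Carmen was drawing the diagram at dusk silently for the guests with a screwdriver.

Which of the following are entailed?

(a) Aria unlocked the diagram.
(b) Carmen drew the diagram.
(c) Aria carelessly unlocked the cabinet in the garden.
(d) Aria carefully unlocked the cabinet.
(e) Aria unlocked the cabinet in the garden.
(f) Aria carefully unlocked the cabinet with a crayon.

(d), (e)

(a) Not entailed — Aria unlocked the cabinet, not the diagram; the diagram belongs to the drawing event.
(b) Not entailed — 'was drawing' is progressive on an accomplishment; it does not entail the completed 'drew'.
(c) Not entailed — 'carelessly' adds a manner not in (and inconsistent with) the original.
(d) Entailed — every conjunct here is already in the original unlocking event.
(e) Entailed — every conjunct here is already in the original unlocking event.
(f) Not entailed — 'with a crayon' adds information not in the original event.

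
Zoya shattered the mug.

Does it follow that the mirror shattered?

Nothing is said about any mirror; only the mug is affected.

no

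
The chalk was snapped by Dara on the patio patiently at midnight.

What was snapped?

'the chalk' marks the patient of the snapping event.

the chalk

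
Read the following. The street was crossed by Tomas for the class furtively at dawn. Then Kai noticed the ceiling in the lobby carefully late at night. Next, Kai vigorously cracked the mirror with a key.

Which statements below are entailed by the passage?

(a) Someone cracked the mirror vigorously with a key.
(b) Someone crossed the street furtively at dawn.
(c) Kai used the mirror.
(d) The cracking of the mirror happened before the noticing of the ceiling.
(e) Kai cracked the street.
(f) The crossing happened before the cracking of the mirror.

(a) Entailed — every conjunct here is already in the original cracking event.
(b) Entailed — this follows by dropping conjuncts from the crossing event's description.
(c) Not entailed — the mirror is the patient, not an instrument — Kai used a key.
(d) Not entailed — the narrative places the noticing before the cracking, not after.
(e) Not entailed — Kai cracked the mirror, not the street; the street belongs to the crossing event.
(f) Entailed — the narrative places the crossing before the cracking.

(a), (b), (f)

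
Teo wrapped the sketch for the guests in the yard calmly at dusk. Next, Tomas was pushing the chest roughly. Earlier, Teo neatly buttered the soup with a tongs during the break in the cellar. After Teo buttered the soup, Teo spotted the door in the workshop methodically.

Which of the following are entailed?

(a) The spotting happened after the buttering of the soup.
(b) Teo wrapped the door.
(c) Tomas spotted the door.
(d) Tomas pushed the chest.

(a) Entailed — the narrative places the buttering before the spotting.
(b) Not entailed — Teo wrapped the sketch, not the door; the door belongs to the spotting event.
(c) Not entailed — the passage has Teo spotting the door, not Tomas.
(d) Entailed — 'push' is an activity; 'was pushing' entails that some pushing happened, so 'pushed' holds.

(a), (d)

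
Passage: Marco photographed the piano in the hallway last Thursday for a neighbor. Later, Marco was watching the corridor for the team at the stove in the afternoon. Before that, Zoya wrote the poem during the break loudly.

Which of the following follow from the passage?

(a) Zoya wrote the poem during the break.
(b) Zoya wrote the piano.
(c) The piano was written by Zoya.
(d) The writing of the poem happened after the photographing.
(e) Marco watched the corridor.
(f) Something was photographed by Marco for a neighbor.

(a) Entailed — the original entails any weakening of itself; this just drops 'loudly'.
(b) Not entailed — Zoya wrote the poem, not the piano; the piano belongs to the photographing event.
(c) Not entailed — Zoya wrote the poem, not the piano; the piano belongs to the photographing event.
(d) Not entailed — the narrative doesn't order the photographing relative to the writing.
(e) Entailed — 'watch' is an activity; 'was watching' entails that some watching happened, so 'watched' holds.
(f) Entailed — dropping 'last Thursday', 'in the hallway' and generalizing the patient leaves a sub-description the original still satisfies.

(a), (e), (f)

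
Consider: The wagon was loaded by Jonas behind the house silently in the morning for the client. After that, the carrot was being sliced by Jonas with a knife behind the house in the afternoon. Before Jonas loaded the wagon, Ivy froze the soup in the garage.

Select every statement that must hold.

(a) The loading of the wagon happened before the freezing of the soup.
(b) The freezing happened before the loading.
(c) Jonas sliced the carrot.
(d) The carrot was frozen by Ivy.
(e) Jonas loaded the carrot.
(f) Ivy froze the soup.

(a) Not entailed — the narrative places the freezing before the loading, not after.
(b) Entailed — the narrative places the freezing before the loading.
(c) Not entailed — 'was slicing' is progressive on an accomplishment; it does not entail the completed 'sliced'.
(d) Not entailed — Ivy froze the soup, not the carrot; the carrot belongs to the slicing event.
(e) Not entailed — Jonas loaded the wagon, not the carrot; the carrot belongs to the slicing event.
(f) Entailed — this follows by dropping conjuncts from the freezing event's description.

(b), (f)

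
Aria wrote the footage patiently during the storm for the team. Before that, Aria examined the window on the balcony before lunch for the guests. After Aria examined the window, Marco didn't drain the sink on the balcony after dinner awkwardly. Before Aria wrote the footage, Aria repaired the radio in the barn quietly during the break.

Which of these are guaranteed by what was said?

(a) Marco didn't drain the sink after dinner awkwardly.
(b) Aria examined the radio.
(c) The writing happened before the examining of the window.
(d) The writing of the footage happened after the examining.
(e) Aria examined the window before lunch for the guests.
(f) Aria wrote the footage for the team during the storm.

(a) Not entailed — dropping 'on the balcony' under negation is not valid — the original leaves open that Marco drained the sink some other way.
(b) Not entailed — Aria examined the window, not the radio; the radio belongs to the repairing event.
(c) Not entailed — the narrative places the examining before the writing, not after.
(d) Entailed — the narrative places the examining before the writing.
(e) Entailed — this follows by dropping conjuncts from the examining event's description.
(f) Entailed — dropping 'patiently' leaves a sub-description the original still satisfies.

(d), (e), (f)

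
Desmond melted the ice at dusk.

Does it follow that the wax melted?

Nothing is said about any wax; only the ice is affected.

no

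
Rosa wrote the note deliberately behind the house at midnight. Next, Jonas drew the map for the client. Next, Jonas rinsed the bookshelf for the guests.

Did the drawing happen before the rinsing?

yes

The narrative orders the drawing before the rinsing.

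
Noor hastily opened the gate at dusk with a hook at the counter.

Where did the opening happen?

'at the counter' marks the location of the opening event.

at the counter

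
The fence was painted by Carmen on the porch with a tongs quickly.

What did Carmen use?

'with a tongs' marks the instrument of the painting event.

a tongs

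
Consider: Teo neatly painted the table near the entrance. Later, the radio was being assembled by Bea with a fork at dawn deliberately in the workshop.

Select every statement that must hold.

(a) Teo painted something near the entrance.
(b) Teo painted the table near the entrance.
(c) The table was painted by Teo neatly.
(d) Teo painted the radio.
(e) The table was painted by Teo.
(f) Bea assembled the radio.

(a), (b), (c), (e)

(a) Entailed — the original entails any weakening of itself; this just drops 'neatly' and generalizes the patient.
(b) Entailed — dropping 'neatly' leaves a sub-description the original still satisfies.
(c) Entailed — this follows by dropping conjuncts from the painting event's description.
(d) Not entailed — Teo painted the table, not the radio; the radio belongs to the assembling event.
(e) Entailed — dropping 'near the entrance', 'neatly' leaves a sub-description the original still satisfies.
(f) Not entailed — 'was assembling' is progressive on an accomplishment; it does not entail the completed 'assembled'.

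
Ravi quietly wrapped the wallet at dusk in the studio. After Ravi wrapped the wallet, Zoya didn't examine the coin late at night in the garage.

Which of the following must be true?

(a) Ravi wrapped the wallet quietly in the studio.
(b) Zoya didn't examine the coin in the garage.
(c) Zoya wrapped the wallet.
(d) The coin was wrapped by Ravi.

(a) Entailed — dropping 'at dusk' leaves a sub-description the original still satisfies.
(b) Not entailed — dropping 'late at night' under negation is not valid — the original leaves open that Zoya examined the coin some other way.
(c) Not entailed — the passage has Ravi wrapping the wallet, not Zoya.
(d) Not entailed — Ravi wrapped the wallet, not the coin; the coin belongs to the examining event.

(a)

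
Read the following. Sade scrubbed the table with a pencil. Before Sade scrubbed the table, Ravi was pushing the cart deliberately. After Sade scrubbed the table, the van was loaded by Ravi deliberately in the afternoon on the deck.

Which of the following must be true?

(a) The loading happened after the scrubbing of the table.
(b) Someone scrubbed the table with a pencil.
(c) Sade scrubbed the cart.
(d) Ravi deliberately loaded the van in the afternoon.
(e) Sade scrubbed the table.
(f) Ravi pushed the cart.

(a), (b), (d), (e), (f)

(a) Entailed — the narrative places the scrubbing before the loading.
(b) Entailed — this follows by dropping conjuncts from the scrubbing event's description.
(c) Not entailed — Sade scrubbed the table, not the cart; the cart belongs to the pushing event.
(d) Entailed — every conjunct here is already in the original loading event.
(e) Entailed — this follows by dropping conjuncts from the scrubbing event's description.
(f) Entailed — 'push' is an activity; 'was pushing' entails that some pushing happened, so 'pushed' holds.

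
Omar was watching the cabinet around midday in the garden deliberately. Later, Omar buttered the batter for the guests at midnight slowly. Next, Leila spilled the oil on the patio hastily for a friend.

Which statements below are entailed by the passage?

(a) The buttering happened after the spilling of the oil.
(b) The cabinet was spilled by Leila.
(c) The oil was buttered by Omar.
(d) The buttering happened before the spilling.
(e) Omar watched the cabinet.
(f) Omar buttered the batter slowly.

(d), (e), (f)

(a) Not entailed — the narrative places the buttering before the spilling, not after.
(b) Not entailed — Leila spilled the oil, not the cabinet; the cabinet belongs to the watching event.
(c) Not entailed — Omar buttered the batter, not the oil; the oil belongs to the spilling event.
(d) Entailed — the narrative places the buttering before the spilling.
(e) Entailed — 'watch' is an activity; 'was watching' entails that some watching happened, so 'watched' holds.
(f) Entailed — the original entails any weakening of itself; this just drops 'for the guests', 'at midnight'.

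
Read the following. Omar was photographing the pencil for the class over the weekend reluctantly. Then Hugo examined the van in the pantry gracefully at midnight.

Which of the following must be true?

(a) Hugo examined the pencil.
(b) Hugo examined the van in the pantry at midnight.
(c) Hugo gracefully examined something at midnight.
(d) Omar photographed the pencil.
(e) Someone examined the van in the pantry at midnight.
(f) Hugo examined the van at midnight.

(b), (c), (e), (f)

(a) Not entailed — Hugo examined the van, not the pencil; the pencil belongs to the photographing event.
(b) Entailed — dropping 'gracefully' leaves a sub-description the original still satisfies.
(c) Entailed — every conjunct here is already in the original examining event.
(d) Not entailed — 'was photographing' is progressive on an accomplishment; it does not entail the completed 'photographed'.
(e) Entailed — the original entails any weakening of itself; this just drops 'gracefully' and generalizes the agent.
(f) Entailed — the original entails any weakening of itself; this just drops 'gracefully', 'in the pantry'.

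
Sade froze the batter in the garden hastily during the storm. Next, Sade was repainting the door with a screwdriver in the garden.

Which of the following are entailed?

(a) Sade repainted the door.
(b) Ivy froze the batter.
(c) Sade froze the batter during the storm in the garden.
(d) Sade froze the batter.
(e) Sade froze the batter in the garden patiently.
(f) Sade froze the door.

(a) Not entailed — 'was repainting' is progressive on an accomplishment; it does not entail the completed 'repainted'.
(b) Not entailed — the passage has Sade freezing the batter, not Ivy.
(c) Entailed — the original entails any weakening of itself; this just drops 'hastily'.
(d) Entailed — the original entails any weakening of itself; this just drops 'during the storm', 'hastily', 'in the garden'.
(e) Not entailed — 'patiently' adds a manner not in (and inconsistent with) the original.
(f) Not entailed — Sade froze the batter, not the door; the door belongs to the repainting event.

(c), (d)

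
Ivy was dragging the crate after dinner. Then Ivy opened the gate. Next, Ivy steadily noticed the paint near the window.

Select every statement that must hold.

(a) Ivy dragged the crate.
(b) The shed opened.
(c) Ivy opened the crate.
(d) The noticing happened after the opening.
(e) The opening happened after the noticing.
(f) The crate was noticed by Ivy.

(a) Entailed — 'drag' is an activity; 'was dragging' entails that some dragging happened, so 'dragged' holds.
(b) Not entailed — the gate is what opened, not the shed.
(c) Not entailed — Ivy opened the gate, not the crate; the crate belongs to the dragging event.
(d) Entailed — the narrative places the opening before the noticing.
(e) Not entailed — the narrative places the opening before the noticing, not after.
(f) Not entailed — Ivy noticed the paint, not the crate; the crate belongs to the dragging event.

(a), (d)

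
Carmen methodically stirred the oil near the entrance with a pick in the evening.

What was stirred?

the oil

'the oil' marks the patient of the stirring event.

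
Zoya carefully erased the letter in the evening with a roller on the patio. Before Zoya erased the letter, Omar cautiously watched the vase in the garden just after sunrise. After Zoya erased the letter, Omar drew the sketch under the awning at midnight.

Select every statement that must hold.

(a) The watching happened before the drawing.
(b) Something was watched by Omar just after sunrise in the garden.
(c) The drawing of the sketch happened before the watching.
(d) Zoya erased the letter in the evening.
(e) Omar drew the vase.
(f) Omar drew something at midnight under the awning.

(a) Entailed — the narrative places the watching before the drawing.
(b) Entailed — dropping 'cautiously' and generalizing the patient leaves a sub-description the original still satisfies.
(c) Not entailed — the narrative places the watching before the drawing, not after.
(d) Entailed — the original entails any weakening of itself; this just drops 'carefully', 'on the patio', 'with a roller'.
(e) Not entailed — Omar drew the sketch, not the vase; the vase belongs to the watching event.
(f) Entailed — every conjunct here is already in the original drawing event.

(a), (b), (d), (f)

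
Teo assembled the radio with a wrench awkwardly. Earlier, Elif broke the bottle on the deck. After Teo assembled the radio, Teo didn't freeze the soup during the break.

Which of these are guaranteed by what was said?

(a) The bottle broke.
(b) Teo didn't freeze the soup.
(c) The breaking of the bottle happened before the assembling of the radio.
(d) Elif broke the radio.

(a), (c)

(a) Entailed — 'Elif broke the bottle' is causative; it entails the inchoative 'the bottle broke'.
(b) Not entailed — dropping 'during the break' under negation is not valid — the original leaves open that Teo froze the soup some other way.
(c) Entailed — the narrative places the breaking before the assembling.
(d) Not entailed — Elif broke the bottle, not the radio; the radio belongs to the assembling event.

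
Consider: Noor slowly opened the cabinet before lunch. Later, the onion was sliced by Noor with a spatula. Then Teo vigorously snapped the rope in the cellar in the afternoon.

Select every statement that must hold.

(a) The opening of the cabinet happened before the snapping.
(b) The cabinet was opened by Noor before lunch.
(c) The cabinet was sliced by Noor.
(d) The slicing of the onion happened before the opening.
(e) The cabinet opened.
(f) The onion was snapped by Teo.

(a) Entailed — the narrative places the opening before the snapping.
(b) Entailed — this follows by dropping conjuncts from the opening event's description.
(c) Not entailed — Noor sliced the onion, not the cabinet; the cabinet belongs to the opening event.
(d) Not entailed — the narrative places the opening before the slicing, not after.
(e) Entailed — 'Noor opened the cabinet' is causative; it entails the inchoative 'the cabinet opened'.
(f) Not entailed — Teo snapped the rope, not the onion; the onion belongs to the slicing event.

(a), (b), (e)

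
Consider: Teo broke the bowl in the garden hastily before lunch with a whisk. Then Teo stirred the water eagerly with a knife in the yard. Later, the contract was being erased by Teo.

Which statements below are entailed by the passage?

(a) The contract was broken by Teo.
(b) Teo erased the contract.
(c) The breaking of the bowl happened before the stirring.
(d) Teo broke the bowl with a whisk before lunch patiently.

(c)

(a) Not entailed — Teo broke the bowl, not the contract; the contract belongs to the erasing event.
(b) Not entailed — 'was erasing' is progressive on an accomplishment; it does not entail the completed 'erased'.
(c) Entailed — the narrative places the breaking before the stirring.
(d) Not entailed — 'patiently' adds a manner not in (and inconsistent with) the original.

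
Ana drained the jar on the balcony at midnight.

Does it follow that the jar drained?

yes

'Ana drained the jar' is the causative; it entails the inchoative 'the jar drained'.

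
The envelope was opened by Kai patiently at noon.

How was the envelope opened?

patiently

'patiently' marks the manner of the opening event.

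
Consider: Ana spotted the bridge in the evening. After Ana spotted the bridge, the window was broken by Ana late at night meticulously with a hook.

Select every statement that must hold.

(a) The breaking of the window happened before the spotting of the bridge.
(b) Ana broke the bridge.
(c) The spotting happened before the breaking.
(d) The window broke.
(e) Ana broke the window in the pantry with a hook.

(c), (d)

(a) Not entailed — the narrative places the spotting before the breaking, not after.
(b) Not entailed — Ana broke the window, not the bridge; the bridge belongs to the spotting event.
(c) Entailed — the narrative places the spotting before the breaking.
(d) Entailed — 'Ana broke the window' is causative; it entails the inchoative 'the window broke'.
(e) Not entailed — 'in the pantry' adds information not in the original event.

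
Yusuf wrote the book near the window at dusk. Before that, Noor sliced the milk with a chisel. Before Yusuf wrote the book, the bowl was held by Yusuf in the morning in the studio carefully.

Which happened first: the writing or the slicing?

The connectives place the slicing before the writing.

the slicing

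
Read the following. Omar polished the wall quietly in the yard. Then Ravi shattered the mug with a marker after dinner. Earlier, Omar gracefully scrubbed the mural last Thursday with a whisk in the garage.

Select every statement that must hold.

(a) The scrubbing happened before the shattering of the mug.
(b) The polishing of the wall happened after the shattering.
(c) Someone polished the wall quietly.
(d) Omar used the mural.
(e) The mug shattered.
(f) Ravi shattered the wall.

(a) Entailed — the narrative places the scrubbing before the shattering.
(b) Not entailed — the narrative places the polishing before the shattering, not after.
(c) Entailed — this follows by dropping conjuncts from the polishing event's description.
(d) Not entailed — the mural is the patient, not an instrument — Omar used a whisk.
(e) Entailed — 'Ravi shattered the mug' is causative; it entails the inchoative 'the mug shattered'.
(f) Not entailed — Ravi shattered the mug, not the wall; the wall belongs to the polishing event.

(a), (c), (e)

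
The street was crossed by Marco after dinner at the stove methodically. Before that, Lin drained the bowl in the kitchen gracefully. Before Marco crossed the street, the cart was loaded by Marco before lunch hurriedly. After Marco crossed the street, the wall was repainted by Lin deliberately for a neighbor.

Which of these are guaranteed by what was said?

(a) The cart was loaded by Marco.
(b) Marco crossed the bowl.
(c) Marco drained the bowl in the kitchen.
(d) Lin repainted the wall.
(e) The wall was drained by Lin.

(a) Entailed — the original entails any weakening of itself; this just drops 'before lunch', 'hurriedly'.
(b) Not entailed — Marco crossed the street, not the bowl; the bowl belongs to the draining event.
(c) Not entailed — the passage has Lin draining the bowl, not Marco.
(d) Entailed — the original entails any weakening of itself; this just drops 'for a neighbor', 'deliberately'.
(e) Not entailed — Lin drained the bowl, not the wall; the wall belongs to the repainting event.

(a), (d)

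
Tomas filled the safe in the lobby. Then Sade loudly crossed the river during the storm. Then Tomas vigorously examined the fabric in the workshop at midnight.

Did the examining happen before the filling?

The narrative orders the filling before the examining.

no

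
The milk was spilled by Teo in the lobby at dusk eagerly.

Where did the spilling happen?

'in the lobby' marks the location of the spilling event.

in the lobby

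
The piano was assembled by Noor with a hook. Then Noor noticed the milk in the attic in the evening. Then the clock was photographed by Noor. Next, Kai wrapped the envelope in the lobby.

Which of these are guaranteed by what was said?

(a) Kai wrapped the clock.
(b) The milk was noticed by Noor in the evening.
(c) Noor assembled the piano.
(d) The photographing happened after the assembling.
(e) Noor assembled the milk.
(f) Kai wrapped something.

(b), (c), (d), (f)

(a) Not entailed — Kai wrapped the envelope, not the clock; the clock belongs to the photographing event.
(b) Entailed — every conjunct here is already in the original noticing event.
(c) Entailed — dropping 'with a hook' leaves a sub-description the original still satisfies.
(d) Entailed — the narrative places the assembling before the photographing.
(e) Not entailed — Noor assembled the piano, not the milk; the milk belongs to the noticing event.
(f) Entailed — every conjunct here is already in the original wrapping event.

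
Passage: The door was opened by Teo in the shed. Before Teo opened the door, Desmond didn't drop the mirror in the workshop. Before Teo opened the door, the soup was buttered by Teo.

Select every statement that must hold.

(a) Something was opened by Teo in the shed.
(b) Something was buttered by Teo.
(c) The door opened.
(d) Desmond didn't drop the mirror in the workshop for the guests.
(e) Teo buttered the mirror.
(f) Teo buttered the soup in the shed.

(a), (b), (c), (d)

(a) Entailed — generalizing the patient leaves a sub-description the original still satisfies.
(b) Entailed — every conjunct here is already in the original buttering event.
(c) Entailed — 'Teo opened the door' is causative; it entails the inchoative 'the door opened'.
(d) Entailed — under negation, adding a further restriction is entailed: if no such dropping event occurred, none occurred for the guests either.
(e) Not entailed — Teo buttered the soup, not the mirror; the mirror belongs to the dropping event.
(f) Not entailed — 'in the shed' adds information not in the original event.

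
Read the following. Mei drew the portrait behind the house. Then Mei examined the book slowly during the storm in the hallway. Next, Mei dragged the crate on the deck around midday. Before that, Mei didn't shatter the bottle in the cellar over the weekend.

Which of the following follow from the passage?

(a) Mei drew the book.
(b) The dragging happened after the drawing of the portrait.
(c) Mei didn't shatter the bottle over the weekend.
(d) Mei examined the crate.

(a) Not entailed — Mei drew the portrait, not the book; the book belongs to the examining event.
(b) Entailed — the narrative places the drawing before the dragging.
(c) Not entailed — dropping 'in the cellar' under negation is not valid — the original leaves open that Mei shattered the bottle some other way.
(d) Not entailed — Mei examined the book, not the crate; the crate belongs to the dragging event.

(b)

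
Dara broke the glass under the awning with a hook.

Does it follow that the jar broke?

no

Nothing is said about any jar; only the glass is affected.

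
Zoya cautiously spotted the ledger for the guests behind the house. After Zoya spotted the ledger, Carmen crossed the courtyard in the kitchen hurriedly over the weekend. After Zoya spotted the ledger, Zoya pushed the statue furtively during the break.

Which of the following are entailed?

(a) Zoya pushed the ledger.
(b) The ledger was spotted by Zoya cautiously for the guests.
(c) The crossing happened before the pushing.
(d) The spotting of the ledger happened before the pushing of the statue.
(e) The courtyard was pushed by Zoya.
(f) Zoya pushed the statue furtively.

(a) Not entailed — Zoya pushed the statue, not the ledger; the ledger belongs to the spotting event.
(b) Entailed — dropping 'behind the house' leaves a sub-description the original still satisfies.
(c) Not entailed — the narrative doesn't order the crossing relative to the pushing.
(d) Entailed — the narrative places the spotting before the pushing.
(e) Not entailed — Zoya pushed the statue, not the courtyard; the courtyard belongs to the crossing event.
(f) Entailed — every conjunct here is already in the original pushing event.

(b), (d), (f)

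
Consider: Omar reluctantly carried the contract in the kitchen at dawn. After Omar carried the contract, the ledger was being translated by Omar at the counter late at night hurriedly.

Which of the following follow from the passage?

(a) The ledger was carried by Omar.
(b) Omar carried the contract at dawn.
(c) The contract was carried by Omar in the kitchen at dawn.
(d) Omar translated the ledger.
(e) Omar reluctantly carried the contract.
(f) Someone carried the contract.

(a) Not entailed — Omar carried the contract, not the ledger; the ledger belongs to the translating event.
(b) Entailed — the original entails any weakening of itself; this just drops 'reluctantly', 'in the kitchen'.
(c) Entailed — dropping 'reluctantly' leaves a sub-description the original still satisfies.
(d) Not entailed — 'was translating' is progressive on an accomplishment; it does not entail the completed 'translated'.
(e) Entailed — the original entails any weakening of itself; this just drops 'at dawn', 'in the kitchen'.
(f) Entailed — every conjunct here is already in the original carrying event.

(b), (c), (e), (f)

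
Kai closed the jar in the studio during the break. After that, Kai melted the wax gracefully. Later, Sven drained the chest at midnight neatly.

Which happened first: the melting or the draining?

the melting

The connectives place the melting before the draining.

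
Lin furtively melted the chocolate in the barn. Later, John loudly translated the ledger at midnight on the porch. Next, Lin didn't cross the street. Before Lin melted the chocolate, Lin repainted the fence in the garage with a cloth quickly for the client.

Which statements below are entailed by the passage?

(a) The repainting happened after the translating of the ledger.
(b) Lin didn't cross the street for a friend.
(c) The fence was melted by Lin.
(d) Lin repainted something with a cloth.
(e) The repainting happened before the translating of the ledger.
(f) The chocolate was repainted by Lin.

(b), (d), (e)

(a) Not entailed — the narrative places the repainting before the translating, not after.
(b) Entailed — under negation, adding a further restriction is entailed: if no such crossing event occurred, none occurred for a friend either.
(c) Not entailed — Lin melted the chocolate, not the fence; the fence belongs to the repainting event.
(d) Entailed — the original entails any weakening of itself; this just drops 'quickly', 'for the client', 'in the garage' and generalizes the patient.
(e) Entailed — the narrative places the repainting before the translating.
(f) Not entailed — Lin repainted the fence, not the chocolate; the chocolate belongs to the melting event.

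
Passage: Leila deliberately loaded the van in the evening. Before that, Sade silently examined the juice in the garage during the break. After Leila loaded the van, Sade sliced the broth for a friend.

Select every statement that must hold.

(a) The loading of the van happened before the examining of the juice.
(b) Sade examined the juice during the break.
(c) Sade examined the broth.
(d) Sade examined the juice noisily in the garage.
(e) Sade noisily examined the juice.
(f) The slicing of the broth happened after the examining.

(b), (f)

(a) Not entailed — the narrative places the examining before the loading, not after.
(b) Entailed — dropping 'silently', 'in the garage' leaves a sub-description the original still satisfies.
(c) Not entailed — Sade examined the juice, not the broth; the broth belongs to the slicing event.
(d) Not entailed — 'noisily' adds a manner not in (and inconsistent with) the original.
(e) Not entailed — 'noisily' adds a manner not in (and inconsistent with) the original.
(f) Entailed — the narrative places the examining before the slicing.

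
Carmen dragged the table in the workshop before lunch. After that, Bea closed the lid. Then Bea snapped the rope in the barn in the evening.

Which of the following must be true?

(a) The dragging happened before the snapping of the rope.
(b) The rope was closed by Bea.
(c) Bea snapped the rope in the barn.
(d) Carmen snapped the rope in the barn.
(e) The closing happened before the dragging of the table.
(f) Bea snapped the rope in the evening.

(a), (c), (f)

(a) Entailed — the narrative places the dragging before the snapping.
(b) Not entailed — Bea closed the lid, not the rope; the rope belongs to the snapping event.
(c) Entailed — the original entails any weakening of itself; this just drops 'in the evening'.
(d) Not entailed — the passage has Bea snapping the rope, not Carmen.
(e) Not entailed — the narrative places the dragging before the closing, not after.
(f) Entailed — the original entails any weakening of itself; this just drops 'in the barn'.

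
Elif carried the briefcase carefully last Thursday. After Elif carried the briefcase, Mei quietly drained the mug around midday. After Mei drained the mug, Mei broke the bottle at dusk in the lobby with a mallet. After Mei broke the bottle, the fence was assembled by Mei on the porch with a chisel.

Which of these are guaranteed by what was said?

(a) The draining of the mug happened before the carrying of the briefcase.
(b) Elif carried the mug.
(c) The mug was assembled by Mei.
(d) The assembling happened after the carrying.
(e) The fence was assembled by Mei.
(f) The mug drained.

(d), (e), (f)

(a) Not entailed — the narrative places the carrying before the draining, not after.
(b) Not entailed — Elif carried the briefcase, not the mug; the mug belongs to the draining event.
(c) Not entailed — Mei assembled the fence, not the mug; the mug belongs to the draining event.
(d) Entailed — the narrative places the carrying before the assembling.
(e) Entailed — this follows by dropping conjuncts from the assembling event's description.
(f) Entailed — 'Mei drained the mug' is causative; it entails the inchoative 'the mug drained'.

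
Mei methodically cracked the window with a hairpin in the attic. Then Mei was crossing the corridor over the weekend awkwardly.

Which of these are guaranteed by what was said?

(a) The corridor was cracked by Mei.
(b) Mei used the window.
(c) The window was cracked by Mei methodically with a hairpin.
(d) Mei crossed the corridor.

(a) Not entailed — Mei cracked the window, not the corridor; the corridor belongs to the crossing event.
(b) Not entailed — the window is the patient, not an instrument — Mei used a hairpin.
(c) Entailed — every conjunct here is already in the original cracking event.
(d) Not entailed — 'was crossing' is progressive on an accomplishment; it does not entail the completed 'crossed'.

(c)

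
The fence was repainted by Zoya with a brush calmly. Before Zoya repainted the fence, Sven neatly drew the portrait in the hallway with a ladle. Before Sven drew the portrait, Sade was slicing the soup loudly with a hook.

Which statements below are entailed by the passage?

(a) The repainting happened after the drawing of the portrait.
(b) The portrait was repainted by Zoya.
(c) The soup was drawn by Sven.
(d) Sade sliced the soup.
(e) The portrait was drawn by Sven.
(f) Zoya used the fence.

(a) Entailed — the narrative places the drawing before the repainting.
(b) Not entailed — Zoya repainted the fence, not the portrait; the portrait belongs to the drawing event.
(c) Not entailed — Sven drew the portrait, not the soup; the soup belongs to the slicing event.
(d) Not entailed — 'was slicing' is progressive on an accomplishment; it does not entail the completed 'sliced'.
(e) Entailed — every conjunct here is already in the original drawing event.
(f) Not entailed — the fence is the patient, not an instrument — Zoya used a brush.

(a), (e)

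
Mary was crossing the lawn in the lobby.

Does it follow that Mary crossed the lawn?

'was crossing' is progressive; for an accomplishment like 'cross the lawn', it doesn't entail completion.

no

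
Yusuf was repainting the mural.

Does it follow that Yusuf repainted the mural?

'was repainting' is progressive; for an accomplishment like 'repaint the mural', it doesn't entail completion.

no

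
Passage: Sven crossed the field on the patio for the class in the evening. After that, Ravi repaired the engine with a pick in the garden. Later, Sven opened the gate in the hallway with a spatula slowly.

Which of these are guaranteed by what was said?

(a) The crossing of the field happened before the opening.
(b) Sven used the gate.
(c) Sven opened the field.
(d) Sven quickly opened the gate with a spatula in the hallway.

(a)

(a) Entailed — the narrative places the crossing before the opening.
(b) Not entailed — the gate is the patient, not an instrument — Sven used a spatula.
(c) Not entailed — Sven opened the gate, not the field; the field belongs to the crossing event.
(d) Not entailed — 'quickly' adds a manner not in (and inconsistent with) the original.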